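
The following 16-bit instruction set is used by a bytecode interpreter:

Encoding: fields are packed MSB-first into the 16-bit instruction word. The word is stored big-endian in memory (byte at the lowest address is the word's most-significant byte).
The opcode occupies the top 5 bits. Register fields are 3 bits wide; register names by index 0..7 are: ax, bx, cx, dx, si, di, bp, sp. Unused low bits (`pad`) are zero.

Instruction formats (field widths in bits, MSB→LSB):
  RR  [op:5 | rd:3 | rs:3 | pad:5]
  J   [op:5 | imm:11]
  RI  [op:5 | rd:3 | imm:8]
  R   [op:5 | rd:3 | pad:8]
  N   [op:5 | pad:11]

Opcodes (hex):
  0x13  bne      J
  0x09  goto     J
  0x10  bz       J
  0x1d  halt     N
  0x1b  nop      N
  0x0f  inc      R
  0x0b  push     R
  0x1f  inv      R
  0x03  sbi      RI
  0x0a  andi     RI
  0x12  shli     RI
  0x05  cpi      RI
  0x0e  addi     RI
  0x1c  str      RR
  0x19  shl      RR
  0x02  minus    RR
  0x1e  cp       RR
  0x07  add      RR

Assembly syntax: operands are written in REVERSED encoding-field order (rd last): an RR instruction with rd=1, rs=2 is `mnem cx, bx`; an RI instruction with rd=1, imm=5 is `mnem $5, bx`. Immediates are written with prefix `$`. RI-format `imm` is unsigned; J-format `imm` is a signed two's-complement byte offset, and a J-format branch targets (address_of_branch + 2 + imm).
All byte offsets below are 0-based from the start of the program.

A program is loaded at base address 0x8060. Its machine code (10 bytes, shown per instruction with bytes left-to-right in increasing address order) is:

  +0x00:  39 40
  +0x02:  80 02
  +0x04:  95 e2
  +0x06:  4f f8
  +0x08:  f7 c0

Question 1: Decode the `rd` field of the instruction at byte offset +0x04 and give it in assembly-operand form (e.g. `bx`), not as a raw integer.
+0x04: 95 e2 ⇒ word 0x95e2 (big)
  op=0x95e2>>11=0x12 ⇒ shli (RI)
  [10:8] rd=5 = di
  [7:0] imm=226 = $226

di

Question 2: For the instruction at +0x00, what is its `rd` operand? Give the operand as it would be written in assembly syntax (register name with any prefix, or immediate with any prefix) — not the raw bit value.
bx

off 0x00: read 39 40 as big → 0x3940
  op=0x3940>>11=0x7 ⇒ add (RR)
  [10:8] rd=1 = bx
  [7:5] rs=2 = cx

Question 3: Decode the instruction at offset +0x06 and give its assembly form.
goto $-8

+0x06: 4f f8 ⇒ word 0x4ff8 (big)
  opcode bits[15:11]=0x9: goto/J
  imm@[10:0]=0x7f8 (s11→-8) ⇒ $-8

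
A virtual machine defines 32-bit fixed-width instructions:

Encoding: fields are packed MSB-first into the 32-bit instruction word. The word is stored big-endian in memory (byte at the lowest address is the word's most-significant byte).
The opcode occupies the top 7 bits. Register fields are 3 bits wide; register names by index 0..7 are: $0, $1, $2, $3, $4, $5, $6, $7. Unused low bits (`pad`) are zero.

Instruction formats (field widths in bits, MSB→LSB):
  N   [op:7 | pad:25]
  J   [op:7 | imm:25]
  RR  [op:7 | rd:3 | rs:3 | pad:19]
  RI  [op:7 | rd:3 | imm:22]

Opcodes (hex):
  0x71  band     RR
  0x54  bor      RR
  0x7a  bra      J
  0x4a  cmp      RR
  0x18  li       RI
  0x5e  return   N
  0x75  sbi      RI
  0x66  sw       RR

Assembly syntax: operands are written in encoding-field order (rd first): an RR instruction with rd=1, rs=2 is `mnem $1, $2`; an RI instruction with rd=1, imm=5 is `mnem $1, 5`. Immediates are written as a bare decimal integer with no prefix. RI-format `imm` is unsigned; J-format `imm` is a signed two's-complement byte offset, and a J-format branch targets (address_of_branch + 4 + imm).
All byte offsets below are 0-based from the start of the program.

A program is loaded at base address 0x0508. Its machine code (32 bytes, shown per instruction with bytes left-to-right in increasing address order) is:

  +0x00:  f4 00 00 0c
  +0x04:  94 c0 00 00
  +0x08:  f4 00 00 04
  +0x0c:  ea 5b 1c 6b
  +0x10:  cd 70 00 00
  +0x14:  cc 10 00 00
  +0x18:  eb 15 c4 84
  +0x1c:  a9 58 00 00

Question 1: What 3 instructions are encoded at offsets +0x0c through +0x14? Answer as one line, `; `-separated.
[0c] ea 5b 1c 6b → 0xea5b1c6b
  opcode bits[31:25]=0x75: sbi/RI
  [24:22] rd=1 = $1
  [21:0] imm=1776747 = 1776747
[10] cd 70 00 00 → 0xcd700000
  opcode bits[31:25]=0x66: sw/RR
  [24:22] rd=5 = $5
  [21:19] rs=6 = $6
[14] cc 10 00 00 → 0xcc100000
  opcode bits[31:25]=0x66: sw/RR
  [24:22] rd=0 = $0
  [21:19] rs=2 = $2

sbi $1, 1776747; sw $5, $6; sw $0, $2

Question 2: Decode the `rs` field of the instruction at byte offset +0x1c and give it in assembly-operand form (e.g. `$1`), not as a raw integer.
[1c] a9 58 00 00 → 0xa9580000
  top 7b → 0x54 → bor [RR]
  rd: (w>>22)&0x7=0x5 → $5
  rs: (w>>19)&0x7=0x3 → $3

$3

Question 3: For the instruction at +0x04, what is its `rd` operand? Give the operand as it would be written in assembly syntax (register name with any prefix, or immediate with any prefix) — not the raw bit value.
$3

+0x04: 94 c0 00 00 ⇒ word 0x94c00000 (big)
  op=0x94c00000>>25=0x4a ⇒ cmp (RR)
  rd: (w>>22)&0x7=0x3 → $3
  rs: (w>>19)&0x7=0x0 → $0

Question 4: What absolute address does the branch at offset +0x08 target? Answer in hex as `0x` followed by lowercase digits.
0x0518

@+08  big-endian(f4 00 00 04) = 0xf4000004
  top 7b → 0x7a → bra [J]
  imm@[24:0]=0x4 ⇒ 4
  target = base 0x0508 + off 0x08 + 4 + imm 4 = 0x0518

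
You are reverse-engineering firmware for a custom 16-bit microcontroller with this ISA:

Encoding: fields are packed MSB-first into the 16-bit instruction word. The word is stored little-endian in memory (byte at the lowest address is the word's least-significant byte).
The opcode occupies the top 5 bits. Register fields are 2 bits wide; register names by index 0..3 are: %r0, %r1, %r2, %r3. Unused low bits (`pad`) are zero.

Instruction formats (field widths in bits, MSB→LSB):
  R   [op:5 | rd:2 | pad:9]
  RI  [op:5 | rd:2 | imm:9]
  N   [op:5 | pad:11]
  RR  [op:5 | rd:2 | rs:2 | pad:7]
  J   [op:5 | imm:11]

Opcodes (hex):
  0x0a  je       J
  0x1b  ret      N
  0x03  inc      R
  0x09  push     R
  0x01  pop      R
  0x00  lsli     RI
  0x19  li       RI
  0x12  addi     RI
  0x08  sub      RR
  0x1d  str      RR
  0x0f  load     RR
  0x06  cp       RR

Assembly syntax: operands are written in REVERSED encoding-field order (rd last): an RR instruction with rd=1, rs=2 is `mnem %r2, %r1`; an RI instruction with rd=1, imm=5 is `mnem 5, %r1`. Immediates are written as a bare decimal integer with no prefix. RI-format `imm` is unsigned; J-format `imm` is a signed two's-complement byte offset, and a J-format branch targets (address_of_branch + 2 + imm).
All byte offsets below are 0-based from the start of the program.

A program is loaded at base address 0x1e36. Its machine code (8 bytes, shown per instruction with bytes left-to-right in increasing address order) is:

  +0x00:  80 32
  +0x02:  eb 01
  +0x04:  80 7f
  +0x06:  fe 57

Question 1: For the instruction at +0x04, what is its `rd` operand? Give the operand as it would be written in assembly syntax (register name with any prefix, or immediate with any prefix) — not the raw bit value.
%r3

[04] 80 7f → 0x7f80
  op=0x7f80>>11=0xf ⇒ load (RR)
  rd@[10:9]=0x3 ⇒ %r3
  rs@[8:7]=0x3 ⇒ %r3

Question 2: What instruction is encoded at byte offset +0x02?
lsli 491, %r0

off 0x02: read eb 01 as little → 0x01eb
  opcode bits[15:11]=0x0: lsli/RI
  [10:9] rd=0 = %r0
  [8:0] imm=491 = 491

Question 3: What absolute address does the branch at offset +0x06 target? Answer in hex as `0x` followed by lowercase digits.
+0x06: fe 57 ⇒ word 0x57fe (little)
  op=0x57fe>>11=0xa ⇒ je (J)
  imm@[10:0]=0x7fe (s11→-2) ⇒ -2
  target = base 0x1e36 + off 0x06 + 2 + imm -2 = 0x1e3c

0x1e3c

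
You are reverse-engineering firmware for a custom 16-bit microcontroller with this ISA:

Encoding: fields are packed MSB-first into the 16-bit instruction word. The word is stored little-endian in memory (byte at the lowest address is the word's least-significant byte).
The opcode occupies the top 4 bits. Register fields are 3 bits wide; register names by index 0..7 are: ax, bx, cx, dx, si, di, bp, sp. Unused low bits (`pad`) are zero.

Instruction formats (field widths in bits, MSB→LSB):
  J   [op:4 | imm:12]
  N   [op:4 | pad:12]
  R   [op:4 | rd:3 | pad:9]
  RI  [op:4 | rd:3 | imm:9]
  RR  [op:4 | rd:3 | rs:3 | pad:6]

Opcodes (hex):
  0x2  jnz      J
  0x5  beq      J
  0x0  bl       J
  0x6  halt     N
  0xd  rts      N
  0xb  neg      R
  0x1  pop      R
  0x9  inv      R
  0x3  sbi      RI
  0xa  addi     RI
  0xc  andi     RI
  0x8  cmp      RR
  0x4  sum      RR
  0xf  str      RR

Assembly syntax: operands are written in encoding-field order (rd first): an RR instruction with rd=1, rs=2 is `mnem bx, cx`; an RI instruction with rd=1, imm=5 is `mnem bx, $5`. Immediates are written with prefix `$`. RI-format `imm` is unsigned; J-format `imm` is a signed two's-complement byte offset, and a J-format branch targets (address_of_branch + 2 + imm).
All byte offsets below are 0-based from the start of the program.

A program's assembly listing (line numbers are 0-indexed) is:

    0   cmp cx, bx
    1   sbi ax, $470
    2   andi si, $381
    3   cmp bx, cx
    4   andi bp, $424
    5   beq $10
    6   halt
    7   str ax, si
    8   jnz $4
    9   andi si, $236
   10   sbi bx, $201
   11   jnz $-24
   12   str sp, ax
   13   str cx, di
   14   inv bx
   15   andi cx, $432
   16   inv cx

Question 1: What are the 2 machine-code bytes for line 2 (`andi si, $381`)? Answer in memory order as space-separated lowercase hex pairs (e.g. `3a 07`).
7d c9

2. andi fields op=0xc:4|rd=4:3|imm=381:9 → word c97dh → 7d c9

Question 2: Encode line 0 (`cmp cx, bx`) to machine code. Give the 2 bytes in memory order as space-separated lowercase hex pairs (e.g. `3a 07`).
40 84

L0: cmp op=0x8:4|rd=2:3|rs=1:3|pad=0:6 ⇒ 0x8440 ⇒ little 40 84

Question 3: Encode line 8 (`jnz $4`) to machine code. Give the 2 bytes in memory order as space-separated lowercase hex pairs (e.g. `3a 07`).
line 8 (jnz): pack op=0x2:4|imm=4:12 = 0x2004; little→ 04 20

04 20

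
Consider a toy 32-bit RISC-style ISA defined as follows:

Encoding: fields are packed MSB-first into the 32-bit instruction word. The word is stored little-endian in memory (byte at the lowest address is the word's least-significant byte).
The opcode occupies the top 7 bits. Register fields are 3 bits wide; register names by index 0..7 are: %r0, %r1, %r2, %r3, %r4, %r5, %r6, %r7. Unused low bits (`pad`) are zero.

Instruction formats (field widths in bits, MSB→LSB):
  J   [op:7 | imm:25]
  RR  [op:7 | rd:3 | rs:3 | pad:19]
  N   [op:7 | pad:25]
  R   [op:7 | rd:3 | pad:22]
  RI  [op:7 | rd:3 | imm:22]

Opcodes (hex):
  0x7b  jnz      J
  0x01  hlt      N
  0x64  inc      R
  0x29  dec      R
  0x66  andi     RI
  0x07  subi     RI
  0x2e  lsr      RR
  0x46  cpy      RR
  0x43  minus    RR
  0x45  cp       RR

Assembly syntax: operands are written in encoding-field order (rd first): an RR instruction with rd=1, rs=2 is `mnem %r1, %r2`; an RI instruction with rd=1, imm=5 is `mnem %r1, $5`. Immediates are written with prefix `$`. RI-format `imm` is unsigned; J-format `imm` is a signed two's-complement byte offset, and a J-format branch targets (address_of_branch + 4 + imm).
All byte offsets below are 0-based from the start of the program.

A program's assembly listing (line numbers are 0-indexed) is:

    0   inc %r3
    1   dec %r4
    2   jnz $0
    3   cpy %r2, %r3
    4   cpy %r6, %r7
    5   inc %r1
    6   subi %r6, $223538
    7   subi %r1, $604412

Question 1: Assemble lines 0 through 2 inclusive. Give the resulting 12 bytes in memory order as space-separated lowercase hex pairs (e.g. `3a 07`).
00 00 c0 c8 00 00 00 53 00 00 00 f6

0. inc fields op=0x64:7|rd=3:3|pad=0:22 → word c8c00000h → 00 00 c0 c8
1. dec fields op=0x29:7|rd=4:3|pad=0:22 → word 53000000h → 00 00 00 53
2. jnz fields op=0x7b:7|imm=0:25 → word f6000000h → 00 00 00 f6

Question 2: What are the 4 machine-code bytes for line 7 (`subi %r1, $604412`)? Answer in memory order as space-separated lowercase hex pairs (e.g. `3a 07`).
fc 38 49 0e

7. subi fields op=0x7:7|rd=1:3|imm=604412:22 → word 0e4938fch → fc 38 49 0e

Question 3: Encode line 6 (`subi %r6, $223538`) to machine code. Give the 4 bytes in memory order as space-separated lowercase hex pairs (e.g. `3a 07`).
L6: subi op=0x7:7|rd=6:3|imm=223538:22 ⇒ 0x0f836932 ⇒ little 32 69 83 0f

32 69 83 0f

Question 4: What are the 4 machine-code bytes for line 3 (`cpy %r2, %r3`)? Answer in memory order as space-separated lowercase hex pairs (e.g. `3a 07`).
3. cpy fields op=0x46:7|rd=2:3|rs=3:3|pad=0:19 → word 8c980000h → 00 00 98 8c

00 00 98 8c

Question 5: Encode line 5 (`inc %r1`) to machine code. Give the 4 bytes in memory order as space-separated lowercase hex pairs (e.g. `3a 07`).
00 00 40 c8

5. inc fields op=0x64:7|rd=1:3|pad=0:22 → word c8400000h → 00 00 40 c8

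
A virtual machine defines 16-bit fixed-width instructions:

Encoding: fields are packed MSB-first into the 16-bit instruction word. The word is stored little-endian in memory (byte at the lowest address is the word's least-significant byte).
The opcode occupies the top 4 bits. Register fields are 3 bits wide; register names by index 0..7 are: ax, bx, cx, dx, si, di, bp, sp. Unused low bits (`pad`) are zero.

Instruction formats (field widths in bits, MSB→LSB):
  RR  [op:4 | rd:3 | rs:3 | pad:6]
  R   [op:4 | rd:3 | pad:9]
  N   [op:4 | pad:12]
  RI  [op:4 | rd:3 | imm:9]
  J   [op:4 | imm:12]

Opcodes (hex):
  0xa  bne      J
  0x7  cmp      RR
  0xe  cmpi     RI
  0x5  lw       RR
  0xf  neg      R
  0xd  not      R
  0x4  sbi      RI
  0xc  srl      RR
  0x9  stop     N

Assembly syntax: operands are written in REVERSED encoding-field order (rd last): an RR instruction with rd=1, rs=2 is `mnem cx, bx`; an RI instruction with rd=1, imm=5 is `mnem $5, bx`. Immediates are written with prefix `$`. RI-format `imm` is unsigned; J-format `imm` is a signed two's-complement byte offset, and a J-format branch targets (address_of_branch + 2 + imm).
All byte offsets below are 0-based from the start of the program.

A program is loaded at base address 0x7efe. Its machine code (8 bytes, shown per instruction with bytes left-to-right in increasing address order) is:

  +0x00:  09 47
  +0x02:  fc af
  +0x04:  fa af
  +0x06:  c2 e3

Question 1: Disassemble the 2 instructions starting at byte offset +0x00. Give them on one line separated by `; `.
sbi $265, dx; bne $-4

@+00  little-endian(09 47) = 0x4709
  opcode bits[15:12]=0x4: sbi/RI
  rd: (w>>9)&0x7=0x3 → dx
  imm: (w>>0)&0x1ff=0x109 → $265
@+02  little-endian(fc af) = 0xaffc
  opcode bits[15:12]=0xa: bne/J
  imm: (w>>0)&0xfff=0xffc (s12→-4) → $-4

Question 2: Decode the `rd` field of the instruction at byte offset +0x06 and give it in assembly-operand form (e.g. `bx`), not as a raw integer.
bx

off 0x06: read c2 e3 as little → 0xe3c2
  top 4b → 0xe → cmpi [RI]
  [11:9] rd=1 = bx
  [8:0] imm=450 = $450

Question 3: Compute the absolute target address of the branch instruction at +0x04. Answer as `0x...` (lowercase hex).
@+04  little-endian(fa af) = 0xaffa
  top 4b → 0xa → bne [J]
  imm@[11:0]=0xffa (s12→-6) ⇒ $-6
  target = base 0x7efe + off 0x04 + 2 + imm -6 = 0x7efe

0x7efe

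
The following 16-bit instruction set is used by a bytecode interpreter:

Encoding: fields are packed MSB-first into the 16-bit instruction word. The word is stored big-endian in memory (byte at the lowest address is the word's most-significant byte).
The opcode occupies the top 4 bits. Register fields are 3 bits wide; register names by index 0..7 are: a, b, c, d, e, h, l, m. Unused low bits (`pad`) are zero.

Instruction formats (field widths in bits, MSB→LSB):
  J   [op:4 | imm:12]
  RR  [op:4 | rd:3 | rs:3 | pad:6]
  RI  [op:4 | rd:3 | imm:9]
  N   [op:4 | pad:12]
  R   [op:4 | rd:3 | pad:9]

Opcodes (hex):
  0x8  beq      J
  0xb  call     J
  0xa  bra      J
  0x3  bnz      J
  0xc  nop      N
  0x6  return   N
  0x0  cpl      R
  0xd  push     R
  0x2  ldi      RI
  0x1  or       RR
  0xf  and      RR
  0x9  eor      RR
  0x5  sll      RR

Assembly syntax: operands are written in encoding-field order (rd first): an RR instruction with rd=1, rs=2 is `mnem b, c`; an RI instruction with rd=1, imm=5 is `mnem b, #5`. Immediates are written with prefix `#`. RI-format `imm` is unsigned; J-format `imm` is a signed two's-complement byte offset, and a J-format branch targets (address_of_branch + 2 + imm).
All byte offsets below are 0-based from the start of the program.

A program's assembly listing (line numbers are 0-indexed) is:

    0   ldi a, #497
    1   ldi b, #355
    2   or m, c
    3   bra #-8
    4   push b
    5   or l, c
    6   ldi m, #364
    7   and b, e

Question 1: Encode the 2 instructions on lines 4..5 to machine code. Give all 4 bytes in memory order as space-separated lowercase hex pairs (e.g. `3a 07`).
d2 00 1c 80

line 4 (push): pack op=0xd:4|rd=1:3|pad=0:9 = 0xd200; big→ d2 00
line 5 (or): pack op=0x1:4|rd=6:3|rs=2:3|pad=0:6 = 0x1c80; big→ 1c 80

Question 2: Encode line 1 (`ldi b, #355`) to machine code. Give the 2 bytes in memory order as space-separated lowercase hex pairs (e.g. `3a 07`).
L1: ldi op=0x2:4|rd=1:3|imm=355:9 ⇒ 0x2363 ⇒ big 23 63

23 63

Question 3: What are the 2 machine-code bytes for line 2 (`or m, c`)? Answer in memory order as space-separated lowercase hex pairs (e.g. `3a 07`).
line 2 (or): pack op=0x1:4|rd=7:3|rs=2:3|pad=0:6 = 0x1e80; big→ 1e 80

1e 80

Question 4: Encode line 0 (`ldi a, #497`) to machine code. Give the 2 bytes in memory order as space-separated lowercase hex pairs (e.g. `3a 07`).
L0: ldi op=0x2:4|rd=0:3|imm=497:9 ⇒ 0x21f1 ⇒ big 21 f1

21 f1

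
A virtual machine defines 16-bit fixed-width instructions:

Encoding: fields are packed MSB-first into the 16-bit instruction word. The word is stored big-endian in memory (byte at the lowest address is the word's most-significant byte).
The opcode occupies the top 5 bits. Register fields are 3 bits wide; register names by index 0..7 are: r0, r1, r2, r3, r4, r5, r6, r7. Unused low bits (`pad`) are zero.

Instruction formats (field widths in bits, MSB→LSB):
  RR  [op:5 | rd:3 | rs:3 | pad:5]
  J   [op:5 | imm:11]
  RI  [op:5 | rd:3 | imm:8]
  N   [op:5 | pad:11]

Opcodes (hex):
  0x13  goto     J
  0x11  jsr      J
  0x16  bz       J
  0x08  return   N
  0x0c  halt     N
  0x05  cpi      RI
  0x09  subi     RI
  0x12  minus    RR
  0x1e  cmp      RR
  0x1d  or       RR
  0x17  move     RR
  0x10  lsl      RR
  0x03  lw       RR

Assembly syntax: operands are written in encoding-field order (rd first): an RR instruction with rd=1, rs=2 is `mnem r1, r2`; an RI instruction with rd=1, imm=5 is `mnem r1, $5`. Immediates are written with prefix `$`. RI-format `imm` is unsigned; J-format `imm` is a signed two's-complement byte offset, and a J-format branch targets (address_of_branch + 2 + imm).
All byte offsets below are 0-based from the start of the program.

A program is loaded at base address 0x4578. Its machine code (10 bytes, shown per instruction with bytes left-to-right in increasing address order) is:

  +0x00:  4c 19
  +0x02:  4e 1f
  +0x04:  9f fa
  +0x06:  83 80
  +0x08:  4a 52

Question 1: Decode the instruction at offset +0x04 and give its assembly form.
goto $-6

@+04  big-endian(9f fa) = 0x9ffa
  top 5b → 0x13 → goto [J]
  [10:0] imm=2042 (s11→-6) = $-6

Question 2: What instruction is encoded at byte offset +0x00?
[00] 4c 19 → 0x4c19
  op=0x4c19>>11=0x9 ⇒ subi (RI)
  rd: (w>>8)&0x7=0x4 → r4
  imm: (w>>0)&0xff=0x19 → $25

subi r4, $25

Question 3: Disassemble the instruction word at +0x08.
subi r2, $82

off 0x08: read 4a 52 as big → 0x4a52
  op=0x4a52>>11=0x9 ⇒ subi (RI)
  [10:8] rd=2 = r2
  [7:0] imm=82 = $82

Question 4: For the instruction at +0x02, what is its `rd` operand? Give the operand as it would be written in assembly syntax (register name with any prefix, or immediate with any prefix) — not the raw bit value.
r6

[02] 4e 1f → 0x4e1f
  top 5b → 0x9 → subi [RI]
  rd: (w>>8)&0x7=0x6 → r6
  imm: (w>>0)&0xff=0x1f → $31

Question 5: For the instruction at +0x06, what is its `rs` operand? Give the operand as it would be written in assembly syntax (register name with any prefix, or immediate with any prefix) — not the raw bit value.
+0x06: 83 80 ⇒ word 0x8380 (big)
  top 5b → 0x10 → lsl [RR]
  rd@[10:8]=0x3 ⇒ r3
  rs@[7:5]=0x4 ⇒ r4

r4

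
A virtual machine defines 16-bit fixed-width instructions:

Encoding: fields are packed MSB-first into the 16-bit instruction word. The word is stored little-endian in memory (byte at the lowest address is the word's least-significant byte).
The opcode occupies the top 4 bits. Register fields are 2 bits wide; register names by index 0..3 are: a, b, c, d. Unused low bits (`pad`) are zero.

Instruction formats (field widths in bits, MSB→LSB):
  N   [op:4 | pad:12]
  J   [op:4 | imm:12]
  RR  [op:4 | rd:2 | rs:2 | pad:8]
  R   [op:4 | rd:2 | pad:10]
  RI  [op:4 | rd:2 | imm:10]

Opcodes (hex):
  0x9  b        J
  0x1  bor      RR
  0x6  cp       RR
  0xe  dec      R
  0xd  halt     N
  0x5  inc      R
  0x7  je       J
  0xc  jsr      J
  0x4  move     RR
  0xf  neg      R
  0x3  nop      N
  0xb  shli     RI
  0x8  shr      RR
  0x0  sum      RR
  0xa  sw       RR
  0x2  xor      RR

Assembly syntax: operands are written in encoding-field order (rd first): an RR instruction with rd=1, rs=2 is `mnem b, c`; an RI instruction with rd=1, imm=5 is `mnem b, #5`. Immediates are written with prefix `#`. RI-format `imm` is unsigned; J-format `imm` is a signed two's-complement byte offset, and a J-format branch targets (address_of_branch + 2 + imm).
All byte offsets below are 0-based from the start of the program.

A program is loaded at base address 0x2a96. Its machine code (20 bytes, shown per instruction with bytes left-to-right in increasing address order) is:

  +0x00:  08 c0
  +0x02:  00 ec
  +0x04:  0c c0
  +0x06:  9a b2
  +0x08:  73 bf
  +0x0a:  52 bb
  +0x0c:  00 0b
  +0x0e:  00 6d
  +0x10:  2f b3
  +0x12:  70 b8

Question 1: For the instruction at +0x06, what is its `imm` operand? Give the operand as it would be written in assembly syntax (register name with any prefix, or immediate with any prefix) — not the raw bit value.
#666

+0x06: 9a b2 ⇒ word 0xb29a (little)
  opcode bits[15:12]=0xb: shli/RI
  rd@[11:10]=0x0 ⇒ a
  imm@[9:0]=0x29a ⇒ #666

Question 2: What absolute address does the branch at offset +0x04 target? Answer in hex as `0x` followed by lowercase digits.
off 0x04: read 0c c0 as little → 0xc00c
  op=0xc00c>>12=0xc ⇒ jsr (J)
  [11:0] imm=12 = #12
  target = base 0x2a96 + off 0x04 + 2 + imm 12 = 0x2aa8

0x2aa8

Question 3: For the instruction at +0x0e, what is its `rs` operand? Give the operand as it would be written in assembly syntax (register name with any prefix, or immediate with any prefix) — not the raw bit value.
b

off 0x0e: read 00 6d as little → 0x6d00
  opcode bits[15:12]=0x6: cp/RR
  [11:10] rd=3 = d
  [9:8] rs=1 = b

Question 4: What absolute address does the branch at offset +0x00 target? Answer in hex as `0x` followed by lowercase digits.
[00] 08 c0 → 0xc008
  opcode bits[15:12]=0xc: jsr/J
  imm: (w>>0)&0xfff=0x8 → #8
  target = base 0x2a96 + off 0x00 + 2 + imm 8 = 0x2aa0

0x2aa0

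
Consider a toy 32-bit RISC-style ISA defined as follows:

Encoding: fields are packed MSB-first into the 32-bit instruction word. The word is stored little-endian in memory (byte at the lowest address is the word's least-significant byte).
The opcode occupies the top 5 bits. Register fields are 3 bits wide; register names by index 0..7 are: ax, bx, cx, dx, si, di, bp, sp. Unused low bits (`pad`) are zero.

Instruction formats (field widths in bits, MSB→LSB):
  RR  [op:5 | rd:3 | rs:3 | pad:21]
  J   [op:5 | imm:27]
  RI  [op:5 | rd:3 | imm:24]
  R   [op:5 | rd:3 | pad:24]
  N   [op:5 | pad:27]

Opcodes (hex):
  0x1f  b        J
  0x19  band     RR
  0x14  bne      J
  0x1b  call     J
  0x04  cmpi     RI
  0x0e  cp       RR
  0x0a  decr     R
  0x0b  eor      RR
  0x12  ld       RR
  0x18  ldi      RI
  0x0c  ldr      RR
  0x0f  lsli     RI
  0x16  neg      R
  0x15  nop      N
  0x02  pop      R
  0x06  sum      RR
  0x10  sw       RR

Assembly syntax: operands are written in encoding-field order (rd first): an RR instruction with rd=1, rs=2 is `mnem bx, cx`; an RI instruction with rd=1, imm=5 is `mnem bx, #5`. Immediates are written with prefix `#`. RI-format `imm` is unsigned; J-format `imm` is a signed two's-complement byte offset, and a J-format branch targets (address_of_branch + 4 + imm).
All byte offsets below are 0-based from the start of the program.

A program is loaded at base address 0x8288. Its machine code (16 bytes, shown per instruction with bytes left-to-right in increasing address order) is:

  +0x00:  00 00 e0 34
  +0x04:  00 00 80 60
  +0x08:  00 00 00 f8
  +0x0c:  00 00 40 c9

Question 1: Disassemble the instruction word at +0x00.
+0x00: 00 00 e0 34 ⇒ word 0x34e00000 (little)
  opcode bits[31:27]=0x6: sum/RR
  [26:24] rd=4 = si
  [23:21] rs=7 = sp

sum si, sp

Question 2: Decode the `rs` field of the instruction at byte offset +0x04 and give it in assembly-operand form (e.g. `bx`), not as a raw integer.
+0x04: 00 00 80 60 ⇒ word 0x60800000 (little)
  opcode bits[31:27]=0xc: ldr/RR
  rd@[26:24]=0x0 ⇒ ax
  rs@[23:21]=0x4 ⇒ si

si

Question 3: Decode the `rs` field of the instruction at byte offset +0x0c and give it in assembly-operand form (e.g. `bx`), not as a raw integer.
off 0x0c: read 00 00 40 c9 as little → 0xc9400000
  opcode bits[31:27]=0x19: band/RR
  [26:24] rd=1 = bx
  [23:21] rs=2 = cx

cx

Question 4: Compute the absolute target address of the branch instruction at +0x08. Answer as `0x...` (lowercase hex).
+0x08: 00 00 00 f8 ⇒ word 0xf8000000 (little)
  top 5b → 0x1f → b [J]
  imm: (w>>0)&0x7ffffff=0x0 → #0
  target = base 0x8288 + off 0x08 + 4 + imm 0 = 0x8294

0x8294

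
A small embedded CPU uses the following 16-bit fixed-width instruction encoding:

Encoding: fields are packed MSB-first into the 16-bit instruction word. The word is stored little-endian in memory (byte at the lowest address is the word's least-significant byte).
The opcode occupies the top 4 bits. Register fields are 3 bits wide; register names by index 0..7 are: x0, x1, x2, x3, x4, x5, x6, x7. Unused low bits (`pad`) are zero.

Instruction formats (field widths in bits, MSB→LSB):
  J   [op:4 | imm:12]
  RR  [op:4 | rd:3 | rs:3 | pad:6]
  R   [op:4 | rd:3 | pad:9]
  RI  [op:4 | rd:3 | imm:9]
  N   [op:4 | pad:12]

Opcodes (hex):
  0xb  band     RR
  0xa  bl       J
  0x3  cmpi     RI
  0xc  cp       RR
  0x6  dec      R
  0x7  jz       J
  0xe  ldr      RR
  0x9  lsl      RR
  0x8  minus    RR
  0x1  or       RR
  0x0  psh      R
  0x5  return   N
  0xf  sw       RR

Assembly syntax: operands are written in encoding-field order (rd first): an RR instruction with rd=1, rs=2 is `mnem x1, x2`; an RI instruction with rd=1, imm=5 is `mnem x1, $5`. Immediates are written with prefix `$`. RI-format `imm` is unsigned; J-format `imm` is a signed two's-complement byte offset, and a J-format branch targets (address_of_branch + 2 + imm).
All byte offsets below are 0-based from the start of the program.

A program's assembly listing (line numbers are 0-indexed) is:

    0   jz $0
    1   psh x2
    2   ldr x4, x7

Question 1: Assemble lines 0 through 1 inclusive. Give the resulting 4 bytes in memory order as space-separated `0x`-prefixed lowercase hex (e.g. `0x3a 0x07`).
0x00 0x70 0x00 0x04

line 0 (jz): pack op=0x7:4|imm=0:12 = 0x7000; little→ 00 70
line 1 (psh): pack op=0x0:4|rd=2:3|pad=0:9 = 0x0400; little→ 00 04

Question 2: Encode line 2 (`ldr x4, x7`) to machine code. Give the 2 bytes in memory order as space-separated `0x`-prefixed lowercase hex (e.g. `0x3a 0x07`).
0xc0 0xe9

line 2 (ldr): pack op=0xe:4|rd=4:3|rs=7:3|pad=0:6 = 0xe9c0; little→ c0 e9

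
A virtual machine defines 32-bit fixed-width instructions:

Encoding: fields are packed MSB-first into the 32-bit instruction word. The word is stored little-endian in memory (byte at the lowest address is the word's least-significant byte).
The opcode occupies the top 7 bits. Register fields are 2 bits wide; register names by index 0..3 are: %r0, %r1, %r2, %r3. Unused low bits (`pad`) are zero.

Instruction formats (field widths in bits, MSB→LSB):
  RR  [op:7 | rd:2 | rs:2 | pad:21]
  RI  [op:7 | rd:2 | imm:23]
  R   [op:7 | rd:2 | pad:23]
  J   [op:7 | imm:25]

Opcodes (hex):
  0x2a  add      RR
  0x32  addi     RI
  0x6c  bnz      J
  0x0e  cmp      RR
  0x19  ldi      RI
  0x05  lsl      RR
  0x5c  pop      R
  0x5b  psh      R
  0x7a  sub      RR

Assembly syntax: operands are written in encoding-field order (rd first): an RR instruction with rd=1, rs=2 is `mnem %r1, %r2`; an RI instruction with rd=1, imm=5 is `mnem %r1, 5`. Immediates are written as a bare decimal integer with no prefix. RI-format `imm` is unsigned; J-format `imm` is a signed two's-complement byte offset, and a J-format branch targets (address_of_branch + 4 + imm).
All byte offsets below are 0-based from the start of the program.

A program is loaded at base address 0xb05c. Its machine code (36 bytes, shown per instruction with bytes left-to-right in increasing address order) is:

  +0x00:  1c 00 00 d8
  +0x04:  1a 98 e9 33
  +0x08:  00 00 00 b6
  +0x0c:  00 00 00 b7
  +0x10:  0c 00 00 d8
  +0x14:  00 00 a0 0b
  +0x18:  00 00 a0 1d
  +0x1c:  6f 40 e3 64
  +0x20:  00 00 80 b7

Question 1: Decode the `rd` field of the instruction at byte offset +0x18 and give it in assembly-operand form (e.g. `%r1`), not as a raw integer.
%r3

off 0x18: read 00 00 a0 1d as little → 0x1da00000
  top 7b → 0xe → cmp [RR]
  rd@[24:23]=0x3 ⇒ %r3
  rs@[22:21]=0x1 ⇒ %r1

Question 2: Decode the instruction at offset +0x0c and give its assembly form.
psh %r2

[0c] 00 00 00 b7 → 0xb7000000
  opcode bits[31:25]=0x5b: psh/R
  [24:23] rd=2 = %r2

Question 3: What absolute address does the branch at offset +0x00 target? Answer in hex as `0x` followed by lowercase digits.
0xb07c

off 0x00: read 1c 00 00 d8 as little → 0xd800001c
  top 7b → 0x6c → bnz [J]
  [24:0] imm=28 = 28
  target = base 0xb05c + off 0x00 + 4 + imm 28 = 0xb07c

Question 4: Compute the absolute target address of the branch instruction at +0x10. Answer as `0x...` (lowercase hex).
0xb07c

+0x10: 0c 00 00 d8 ⇒ word 0xd800000c (little)
  op=0xd800000c>>25=0x6c ⇒ bnz (J)
  imm@[24:0]=0xc ⇒ 12
  target = base 0xb05c + off 0x10 + 4 + imm 12 = 0xb07c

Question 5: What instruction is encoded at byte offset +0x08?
@+08  little-endian(00 00 00 b6) = 0xb6000000
  op=0xb6000000>>25=0x5b ⇒ psh (R)
  [24:23] rd=0 = %r0

psh %r0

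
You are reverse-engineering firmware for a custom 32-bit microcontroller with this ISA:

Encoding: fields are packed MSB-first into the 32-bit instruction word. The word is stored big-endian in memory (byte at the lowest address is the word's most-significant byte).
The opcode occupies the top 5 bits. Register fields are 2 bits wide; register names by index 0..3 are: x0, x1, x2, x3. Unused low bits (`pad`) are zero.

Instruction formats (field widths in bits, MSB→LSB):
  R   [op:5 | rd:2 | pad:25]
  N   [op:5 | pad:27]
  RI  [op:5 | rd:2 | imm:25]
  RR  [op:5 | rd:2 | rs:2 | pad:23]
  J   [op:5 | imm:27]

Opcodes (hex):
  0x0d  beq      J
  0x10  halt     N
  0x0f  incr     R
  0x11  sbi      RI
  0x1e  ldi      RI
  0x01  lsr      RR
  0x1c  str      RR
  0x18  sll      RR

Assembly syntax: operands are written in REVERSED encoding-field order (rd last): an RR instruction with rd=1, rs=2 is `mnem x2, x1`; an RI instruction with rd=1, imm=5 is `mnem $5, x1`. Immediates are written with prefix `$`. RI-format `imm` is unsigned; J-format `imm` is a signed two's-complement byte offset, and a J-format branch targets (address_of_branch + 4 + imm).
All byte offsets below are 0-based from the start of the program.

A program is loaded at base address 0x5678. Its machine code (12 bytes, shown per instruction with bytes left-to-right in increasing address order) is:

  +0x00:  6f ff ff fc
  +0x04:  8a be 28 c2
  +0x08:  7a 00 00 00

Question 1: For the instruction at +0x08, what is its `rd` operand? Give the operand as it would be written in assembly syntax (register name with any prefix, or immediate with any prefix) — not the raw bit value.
x1

[08] 7a 00 00 00 → 0x7a000000
  top 5b → 0xf → incr [R]
  [26:25] rd=1 = x1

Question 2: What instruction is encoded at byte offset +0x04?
sbi $12462274, x1

off 0x04: read 8a be 28 c2 as big → 0x8abe28c2
  opcode bits[31:27]=0x11: sbi/RI
  [26:25] rd=1 = x1
  [24:0] imm=12462274 = $12462274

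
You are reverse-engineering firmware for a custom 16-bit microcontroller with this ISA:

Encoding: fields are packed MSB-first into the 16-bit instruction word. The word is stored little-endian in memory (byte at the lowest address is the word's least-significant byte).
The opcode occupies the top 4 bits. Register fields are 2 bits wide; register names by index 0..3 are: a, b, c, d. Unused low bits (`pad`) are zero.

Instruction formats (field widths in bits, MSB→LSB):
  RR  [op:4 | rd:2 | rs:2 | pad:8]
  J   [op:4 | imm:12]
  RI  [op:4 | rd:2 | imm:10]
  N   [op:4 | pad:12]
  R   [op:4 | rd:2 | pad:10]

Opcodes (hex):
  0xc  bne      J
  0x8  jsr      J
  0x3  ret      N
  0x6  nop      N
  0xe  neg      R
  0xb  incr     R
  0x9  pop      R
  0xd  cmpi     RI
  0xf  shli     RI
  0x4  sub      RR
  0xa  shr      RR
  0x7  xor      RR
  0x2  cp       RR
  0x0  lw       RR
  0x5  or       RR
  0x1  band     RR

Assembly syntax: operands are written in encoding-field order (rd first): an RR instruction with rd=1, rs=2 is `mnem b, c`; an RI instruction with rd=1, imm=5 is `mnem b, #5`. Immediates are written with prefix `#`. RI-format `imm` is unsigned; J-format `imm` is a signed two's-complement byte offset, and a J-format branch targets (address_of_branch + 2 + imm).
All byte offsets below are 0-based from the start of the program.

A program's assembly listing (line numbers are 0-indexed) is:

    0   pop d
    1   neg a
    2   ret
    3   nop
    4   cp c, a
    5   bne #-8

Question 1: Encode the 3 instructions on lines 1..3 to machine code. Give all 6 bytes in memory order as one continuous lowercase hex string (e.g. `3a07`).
1. neg fields op=0xe:4|rd=0:2|pad=0:10 → word e000h → 00 e0
2. ret fields op=0x3:4|pad=0:12 → word 3000h → 00 30
3. nop fields op=0x6:4|pad=0:12 → word 6000h → 00 60

00e000300060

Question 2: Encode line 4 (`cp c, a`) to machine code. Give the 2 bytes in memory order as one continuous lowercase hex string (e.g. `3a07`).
0028

line 4 (cp): pack op=0x2:4|rd=2:2|rs=0:2|pad=0:8 = 0x2800; little→ 00 28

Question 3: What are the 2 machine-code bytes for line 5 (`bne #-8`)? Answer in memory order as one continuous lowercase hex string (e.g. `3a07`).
f8cf

5. bne fields op=0xc:4|imm=-8:12 → word cff8h → f8 cf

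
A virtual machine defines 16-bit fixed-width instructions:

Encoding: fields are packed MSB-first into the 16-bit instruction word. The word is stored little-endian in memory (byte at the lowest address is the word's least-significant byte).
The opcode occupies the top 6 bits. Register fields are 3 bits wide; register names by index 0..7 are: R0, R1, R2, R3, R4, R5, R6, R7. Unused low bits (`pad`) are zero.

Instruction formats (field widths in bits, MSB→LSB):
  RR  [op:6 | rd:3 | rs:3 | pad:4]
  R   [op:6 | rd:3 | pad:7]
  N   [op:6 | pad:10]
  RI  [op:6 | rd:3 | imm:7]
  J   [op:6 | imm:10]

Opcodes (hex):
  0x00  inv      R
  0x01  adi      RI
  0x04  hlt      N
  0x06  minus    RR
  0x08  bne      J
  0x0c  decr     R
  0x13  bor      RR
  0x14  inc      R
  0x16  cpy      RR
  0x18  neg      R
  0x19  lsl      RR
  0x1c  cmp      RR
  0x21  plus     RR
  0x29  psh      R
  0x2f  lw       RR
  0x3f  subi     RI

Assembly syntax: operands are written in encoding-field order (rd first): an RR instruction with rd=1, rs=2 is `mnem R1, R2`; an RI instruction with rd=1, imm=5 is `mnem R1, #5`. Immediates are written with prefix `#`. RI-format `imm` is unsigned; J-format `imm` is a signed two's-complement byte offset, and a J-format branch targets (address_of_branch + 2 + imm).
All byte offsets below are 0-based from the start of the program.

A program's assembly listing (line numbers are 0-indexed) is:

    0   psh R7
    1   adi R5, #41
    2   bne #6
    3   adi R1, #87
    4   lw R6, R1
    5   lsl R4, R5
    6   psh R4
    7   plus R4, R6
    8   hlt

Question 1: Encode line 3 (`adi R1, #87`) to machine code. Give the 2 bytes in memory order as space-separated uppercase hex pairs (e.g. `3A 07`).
L3: adi op=0x1:6|rd=1:3|imm=87:7 ⇒ 0x04d7 ⇒ little d7 04

D7 04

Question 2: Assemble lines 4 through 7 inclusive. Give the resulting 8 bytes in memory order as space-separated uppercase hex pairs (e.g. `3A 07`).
4. lw fields op=0x2f:6|rd=6:3|rs=1:3|pad=0:4 → word bf10h → 10 bf
5. lsl fields op=0x19:6|rd=4:3|rs=5:3|pad=0:4 → word 6650h → 50 66
6. psh fields op=0x29:6|rd=4:3|pad=0:7 → word a600h → 00 a6
7. plus fields op=0x21:6|rd=4:3|rs=6:3|pad=0:4 → word 8660h → 60 86

10 BF 50 66 00 A6 60 86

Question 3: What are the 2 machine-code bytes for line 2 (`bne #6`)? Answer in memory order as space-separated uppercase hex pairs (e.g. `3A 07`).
06 20

2. bne fields op=0x8:6|imm=6:10 → word 2006h → 06 20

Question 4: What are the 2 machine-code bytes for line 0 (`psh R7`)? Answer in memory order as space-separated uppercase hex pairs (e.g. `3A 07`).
0. psh fields op=0x29:6|rd=7:3|pad=0:7 → word a780h → 80 a7

80 A7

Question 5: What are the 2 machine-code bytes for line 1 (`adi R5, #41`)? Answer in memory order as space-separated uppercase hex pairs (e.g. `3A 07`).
1. adi fields op=0x1:6|rd=5:3|imm=41:7 → word 06a9h → a9 06

A9 06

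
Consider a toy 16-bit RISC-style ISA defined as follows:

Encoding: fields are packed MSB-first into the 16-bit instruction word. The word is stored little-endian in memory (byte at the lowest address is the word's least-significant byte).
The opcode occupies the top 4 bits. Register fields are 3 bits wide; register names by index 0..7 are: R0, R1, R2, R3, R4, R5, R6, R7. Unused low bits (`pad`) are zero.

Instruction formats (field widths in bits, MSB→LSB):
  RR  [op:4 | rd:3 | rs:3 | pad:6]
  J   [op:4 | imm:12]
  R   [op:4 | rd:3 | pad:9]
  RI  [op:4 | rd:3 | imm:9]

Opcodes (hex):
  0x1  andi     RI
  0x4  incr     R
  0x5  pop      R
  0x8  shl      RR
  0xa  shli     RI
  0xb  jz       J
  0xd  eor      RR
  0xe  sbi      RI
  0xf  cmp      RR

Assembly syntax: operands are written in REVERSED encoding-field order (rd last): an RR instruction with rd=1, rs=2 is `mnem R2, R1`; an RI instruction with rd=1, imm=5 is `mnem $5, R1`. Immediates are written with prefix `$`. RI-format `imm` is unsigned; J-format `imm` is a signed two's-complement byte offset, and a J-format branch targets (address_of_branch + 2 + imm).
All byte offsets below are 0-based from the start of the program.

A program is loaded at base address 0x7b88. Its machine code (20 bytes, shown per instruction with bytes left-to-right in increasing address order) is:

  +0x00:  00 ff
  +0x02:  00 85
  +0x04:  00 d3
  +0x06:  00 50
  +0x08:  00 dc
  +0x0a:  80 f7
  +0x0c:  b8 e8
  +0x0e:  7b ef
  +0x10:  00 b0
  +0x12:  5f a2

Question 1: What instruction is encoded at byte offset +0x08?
off 0x08: read 00 dc as little → 0xdc00
  opcode bits[15:12]=0xd: eor/RR
  rd@[11:9]=0x6 ⇒ R6
  rs@[8:6]=0x0 ⇒ R0

eor R0, R6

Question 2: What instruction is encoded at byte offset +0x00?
+0x00: 00 ff ⇒ word 0xff00 (little)
  top 4b → 0xf → cmp [RR]
  [11:9] rd=7 = R7
  [8:6] rs=4 = R4

cmp R4, R7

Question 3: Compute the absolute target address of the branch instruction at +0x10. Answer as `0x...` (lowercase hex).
[10] 00 b0 → 0xb000
  top 4b → 0xb → jz [J]
  [11:0] imm=0 = $0
  target = base 0x7b88 + off 0x10 + 2 + imm 0 = 0x7b9a

0x7b9a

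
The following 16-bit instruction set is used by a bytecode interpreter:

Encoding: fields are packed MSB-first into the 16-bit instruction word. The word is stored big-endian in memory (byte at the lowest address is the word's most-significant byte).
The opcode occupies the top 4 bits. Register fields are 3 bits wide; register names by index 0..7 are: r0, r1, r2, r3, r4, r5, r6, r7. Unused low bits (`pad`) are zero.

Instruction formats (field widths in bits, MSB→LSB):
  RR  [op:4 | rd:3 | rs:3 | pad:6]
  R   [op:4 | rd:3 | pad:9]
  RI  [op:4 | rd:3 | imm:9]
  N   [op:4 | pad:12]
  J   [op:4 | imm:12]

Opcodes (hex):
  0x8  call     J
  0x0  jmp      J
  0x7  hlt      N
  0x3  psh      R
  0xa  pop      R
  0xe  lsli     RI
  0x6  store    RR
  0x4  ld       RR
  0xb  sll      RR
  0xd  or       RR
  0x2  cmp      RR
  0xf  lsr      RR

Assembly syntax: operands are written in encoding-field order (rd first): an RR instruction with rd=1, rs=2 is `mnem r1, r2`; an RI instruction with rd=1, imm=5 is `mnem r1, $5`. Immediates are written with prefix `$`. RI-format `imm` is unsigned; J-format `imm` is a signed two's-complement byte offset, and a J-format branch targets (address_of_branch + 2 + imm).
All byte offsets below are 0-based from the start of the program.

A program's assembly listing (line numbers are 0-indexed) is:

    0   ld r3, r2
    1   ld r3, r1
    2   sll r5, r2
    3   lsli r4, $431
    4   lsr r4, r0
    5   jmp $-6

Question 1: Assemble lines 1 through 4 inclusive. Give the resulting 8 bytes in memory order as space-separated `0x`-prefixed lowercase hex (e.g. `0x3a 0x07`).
line 1 (ld): pack op=0x4:4|rd=3:3|rs=1:3|pad=0:6 = 0x4640; big→ 46 40
line 2 (sll): pack op=0xb:4|rd=5:3|rs=2:3|pad=0:6 = 0xba80; big→ ba 80
line 3 (lsli): pack op=0xe:4|rd=4:3|imm=431:9 = 0xe9af; big→ e9 af
line 4 (lsr): pack op=0xf:4|rd=4:3|rs=0:3|pad=0:6 = 0xf800; big→ f8 00

0x46 0x40 0xba 0x80 0xe9 0xaf 0xf8 0x00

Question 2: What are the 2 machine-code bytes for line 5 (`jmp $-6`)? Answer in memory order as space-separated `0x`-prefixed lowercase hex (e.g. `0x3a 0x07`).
0x0f 0xfa

line 5 (jmp): pack op=0x0:4|imm=-6:12 = 0x0ffa; big→ 0f fa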